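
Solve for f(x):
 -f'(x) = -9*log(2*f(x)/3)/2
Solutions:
 -2*Integral(1/(log(_y) - log(3) + log(2)), (_y, f(x)))/9 = C1 - x


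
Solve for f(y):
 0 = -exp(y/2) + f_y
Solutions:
 f(y) = C1 + 2*exp(y/2)


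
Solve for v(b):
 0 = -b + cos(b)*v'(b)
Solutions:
 v(b) = C1 + Integral(b/cos(b), b)


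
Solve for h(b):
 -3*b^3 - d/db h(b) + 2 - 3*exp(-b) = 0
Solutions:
 h(b) = C1 - 3*b^4/4 + 2*b + 3*exp(-b)


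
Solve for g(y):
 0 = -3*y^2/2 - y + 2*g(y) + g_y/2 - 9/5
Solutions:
 g(y) = C1*exp(-4*y) + 3*y^2/4 + y/8 + 139/160


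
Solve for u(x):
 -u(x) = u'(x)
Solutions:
 u(x) = C1*exp(-x)


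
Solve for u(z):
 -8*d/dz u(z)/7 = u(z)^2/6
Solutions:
 u(z) = 48/(C1 + 7*z)


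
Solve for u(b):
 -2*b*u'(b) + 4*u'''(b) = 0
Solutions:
 u(b) = C1 + Integral(C2*airyai(2^(2/3)*b/2) + C3*airybi(2^(2/3)*b/2), b)


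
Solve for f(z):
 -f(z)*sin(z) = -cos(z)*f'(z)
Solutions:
 f(z) = C1/cos(z)


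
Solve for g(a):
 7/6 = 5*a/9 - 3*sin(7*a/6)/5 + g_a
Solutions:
 g(a) = C1 - 5*a^2/18 + 7*a/6 - 18*cos(7*a/6)/35


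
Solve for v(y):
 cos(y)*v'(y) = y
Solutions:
 v(y) = C1 + Integral(y/cos(y), y)


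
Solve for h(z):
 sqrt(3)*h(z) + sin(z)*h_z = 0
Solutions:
 h(z) = C1*(cos(z) + 1)^(sqrt(3)/2)/(cos(z) - 1)^(sqrt(3)/2)


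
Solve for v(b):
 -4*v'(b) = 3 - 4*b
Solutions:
 v(b) = C1 + b^2/2 - 3*b/4


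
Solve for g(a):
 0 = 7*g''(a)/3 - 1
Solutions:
 g(a) = C1 + C2*a + 3*a^2/14


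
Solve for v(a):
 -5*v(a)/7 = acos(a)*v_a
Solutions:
 v(a) = C1*exp(-5*Integral(1/acos(a), a)/7)


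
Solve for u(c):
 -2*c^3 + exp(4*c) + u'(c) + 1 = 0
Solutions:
 u(c) = C1 + c^4/2 - c - exp(4*c)/4


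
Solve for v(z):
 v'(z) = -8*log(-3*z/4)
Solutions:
 v(z) = C1 - 8*z*log(-z) + 8*z*(-log(3) + 1 + 2*log(2))


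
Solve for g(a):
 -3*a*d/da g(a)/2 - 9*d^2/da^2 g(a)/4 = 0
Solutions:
 g(a) = C1 + C2*erf(sqrt(3)*a/3)


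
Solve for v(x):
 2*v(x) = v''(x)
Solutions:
 v(x) = C1*exp(-sqrt(2)*x) + C2*exp(sqrt(2)*x)


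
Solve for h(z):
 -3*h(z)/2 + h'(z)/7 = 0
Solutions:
 h(z) = C1*exp(21*z/2)


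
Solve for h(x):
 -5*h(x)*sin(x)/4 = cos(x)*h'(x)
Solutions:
 h(x) = C1*cos(x)^(5/4)


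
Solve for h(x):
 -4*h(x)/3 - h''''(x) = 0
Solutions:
 h(x) = (C1*sin(3^(3/4)*x/3) + C2*cos(3^(3/4)*x/3))*exp(-3^(3/4)*x/3) + (C3*sin(3^(3/4)*x/3) + C4*cos(3^(3/4)*x/3))*exp(3^(3/4)*x/3)


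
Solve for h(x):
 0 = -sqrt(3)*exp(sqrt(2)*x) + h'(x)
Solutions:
 h(x) = C1 + sqrt(6)*exp(sqrt(2)*x)/2


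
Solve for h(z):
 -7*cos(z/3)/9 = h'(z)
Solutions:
 h(z) = C1 - 7*sin(z/3)/3


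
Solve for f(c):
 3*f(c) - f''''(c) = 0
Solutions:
 f(c) = C1*exp(-3^(1/4)*c) + C2*exp(3^(1/4)*c) + C3*sin(3^(1/4)*c) + C4*cos(3^(1/4)*c)


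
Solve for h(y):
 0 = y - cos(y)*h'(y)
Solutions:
 h(y) = C1 + Integral(y/cos(y), y)


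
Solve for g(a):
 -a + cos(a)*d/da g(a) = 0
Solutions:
 g(a) = C1 + Integral(a/cos(a), a)


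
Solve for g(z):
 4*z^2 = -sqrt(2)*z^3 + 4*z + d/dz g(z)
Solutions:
 g(z) = C1 + sqrt(2)*z^4/4 + 4*z^3/3 - 2*z^2


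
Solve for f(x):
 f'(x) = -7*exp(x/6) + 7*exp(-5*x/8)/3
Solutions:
 f(x) = C1 - 42*exp(x/6) - 56*exp(-5*x/8)/15


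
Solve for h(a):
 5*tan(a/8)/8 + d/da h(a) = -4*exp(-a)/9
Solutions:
 h(a) = C1 - 5*log(tan(a/8)^2 + 1)/2 + 4*exp(-a)/9


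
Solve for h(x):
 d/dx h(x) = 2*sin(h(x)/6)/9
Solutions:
 -2*x/9 + 3*log(cos(h(x)/6) - 1) - 3*log(cos(h(x)/6) + 1) = C1


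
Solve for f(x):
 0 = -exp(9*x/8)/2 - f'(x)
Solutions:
 f(x) = C1 - 4*exp(9*x/8)/9


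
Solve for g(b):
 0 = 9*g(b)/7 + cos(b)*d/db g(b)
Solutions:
 g(b) = C1*(sin(b) - 1)^(9/14)/(sin(b) + 1)^(9/14)


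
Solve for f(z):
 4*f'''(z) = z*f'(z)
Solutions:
 f(z) = C1 + Integral(C2*airyai(2^(1/3)*z/2) + C3*airybi(2^(1/3)*z/2), z)


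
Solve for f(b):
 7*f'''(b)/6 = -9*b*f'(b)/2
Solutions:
 f(b) = C1 + Integral(C2*airyai(-3*7^(2/3)*b/7) + C3*airybi(-3*7^(2/3)*b/7), b)


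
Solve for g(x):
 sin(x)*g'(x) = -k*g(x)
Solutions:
 g(x) = C1*exp(k*(-log(cos(x) - 1) + log(cos(x) + 1))/2)


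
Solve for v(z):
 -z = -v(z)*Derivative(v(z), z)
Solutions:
 v(z) = -sqrt(C1 + z^2)
 v(z) = sqrt(C1 + z^2)


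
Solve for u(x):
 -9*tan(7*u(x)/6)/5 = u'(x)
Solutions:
 u(x) = -6*asin(C1*exp(-21*x/10))/7 + 6*pi/7
 u(x) = 6*asin(C1*exp(-21*x/10))/7


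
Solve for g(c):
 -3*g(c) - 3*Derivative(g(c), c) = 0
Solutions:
 g(c) = C1*exp(-c)


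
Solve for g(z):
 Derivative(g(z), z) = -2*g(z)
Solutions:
 g(z) = C1*exp(-2*z)


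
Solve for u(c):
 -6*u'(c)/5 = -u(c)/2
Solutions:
 u(c) = C1*exp(5*c/12)


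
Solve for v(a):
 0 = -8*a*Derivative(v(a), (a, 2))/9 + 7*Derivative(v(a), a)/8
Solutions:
 v(a) = C1 + C2*a^(127/64)


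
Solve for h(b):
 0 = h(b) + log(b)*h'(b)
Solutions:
 h(b) = C1*exp(-li(b))


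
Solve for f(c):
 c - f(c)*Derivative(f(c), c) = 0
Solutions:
 f(c) = -sqrt(C1 + c^2)
 f(c) = sqrt(C1 + c^2)


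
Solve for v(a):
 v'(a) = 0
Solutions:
 v(a) = C1


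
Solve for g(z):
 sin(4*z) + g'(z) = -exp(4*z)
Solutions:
 g(z) = C1 - exp(4*z)/4 + cos(4*z)/4


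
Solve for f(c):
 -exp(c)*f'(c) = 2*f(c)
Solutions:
 f(c) = C1*exp(2*exp(-c))


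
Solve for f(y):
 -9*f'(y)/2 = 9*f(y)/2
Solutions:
 f(y) = C1*exp(-y)


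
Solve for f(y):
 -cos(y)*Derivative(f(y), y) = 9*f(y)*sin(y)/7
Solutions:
 f(y) = C1*cos(y)^(9/7)


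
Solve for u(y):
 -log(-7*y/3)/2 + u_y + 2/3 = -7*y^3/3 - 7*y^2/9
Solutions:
 u(y) = C1 - 7*y^4/12 - 7*y^3/27 + y*log(-y)/2 + y*(-7 - 3*log(3) + 3*log(7))/6


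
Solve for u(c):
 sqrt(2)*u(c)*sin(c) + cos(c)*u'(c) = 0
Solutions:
 u(c) = C1*cos(c)^(sqrt(2))


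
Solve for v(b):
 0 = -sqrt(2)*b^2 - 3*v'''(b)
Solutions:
 v(b) = C1 + C2*b + C3*b^2 - sqrt(2)*b^5/180


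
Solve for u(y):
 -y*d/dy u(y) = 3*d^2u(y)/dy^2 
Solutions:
 u(y) = C1 + C2*erf(sqrt(6)*y/6)


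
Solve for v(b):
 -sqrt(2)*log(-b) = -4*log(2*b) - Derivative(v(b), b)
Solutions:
 v(b) = C1 - b*(4 - sqrt(2))*log(b) + b*(-4*log(2) - sqrt(2) + 4 + sqrt(2)*I*pi)


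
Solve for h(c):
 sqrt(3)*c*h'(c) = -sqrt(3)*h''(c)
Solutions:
 h(c) = C1 + C2*erf(sqrt(2)*c/2)


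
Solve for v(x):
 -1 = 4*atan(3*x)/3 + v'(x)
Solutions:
 v(x) = C1 - 4*x*atan(3*x)/3 - x + 2*log(9*x^2 + 1)/9


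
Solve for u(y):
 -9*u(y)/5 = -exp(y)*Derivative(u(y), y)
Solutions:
 u(y) = C1*exp(-9*exp(-y)/5)


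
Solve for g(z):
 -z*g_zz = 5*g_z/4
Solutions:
 g(z) = C1 + C2/z^(1/4)


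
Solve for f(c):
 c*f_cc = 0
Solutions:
 f(c) = C1 + C2*c


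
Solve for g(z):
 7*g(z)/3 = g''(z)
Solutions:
 g(z) = C1*exp(-sqrt(21)*z/3) + C2*exp(sqrt(21)*z/3)


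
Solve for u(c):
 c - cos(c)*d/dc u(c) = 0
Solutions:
 u(c) = C1 + Integral(c/cos(c), c)


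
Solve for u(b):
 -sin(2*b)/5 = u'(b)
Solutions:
 u(b) = C1 + cos(2*b)/10


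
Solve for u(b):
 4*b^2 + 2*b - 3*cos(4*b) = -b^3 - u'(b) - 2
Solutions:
 u(b) = C1 - b^4/4 - 4*b^3/3 - b^2 - 2*b + 3*sin(4*b)/4


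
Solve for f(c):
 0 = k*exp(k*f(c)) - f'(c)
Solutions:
 f(c) = Piecewise((log(-1/(C1*k + c*k^2))/k, Ne(k, 0)), (nan, True))
 f(c) = Piecewise((C1 + c*k, Eq(k, 0)), (nan, True))


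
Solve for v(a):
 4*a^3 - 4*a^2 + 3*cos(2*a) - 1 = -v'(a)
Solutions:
 v(a) = C1 - a^4 + 4*a^3/3 + a - 3*sin(2*a)/2


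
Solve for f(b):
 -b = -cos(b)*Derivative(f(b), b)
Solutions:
 f(b) = C1 + Integral(b/cos(b), b)


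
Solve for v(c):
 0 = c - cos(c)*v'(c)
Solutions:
 v(c) = C1 + Integral(c/cos(c), c)


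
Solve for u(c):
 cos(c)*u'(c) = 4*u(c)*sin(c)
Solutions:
 u(c) = C1/cos(c)^4


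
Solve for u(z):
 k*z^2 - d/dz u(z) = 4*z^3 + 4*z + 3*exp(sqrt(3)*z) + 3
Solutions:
 u(z) = C1 + k*z^3/3 - z^4 - 2*z^2 - 3*z - sqrt(3)*exp(sqrt(3)*z)


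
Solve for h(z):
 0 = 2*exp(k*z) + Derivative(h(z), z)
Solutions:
 h(z) = C1 - 2*exp(k*z)/k


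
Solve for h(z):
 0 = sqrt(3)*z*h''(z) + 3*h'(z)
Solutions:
 h(z) = C1 + C2*z^(1 - sqrt(3))


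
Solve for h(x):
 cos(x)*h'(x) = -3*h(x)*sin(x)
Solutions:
 h(x) = C1*cos(x)^3


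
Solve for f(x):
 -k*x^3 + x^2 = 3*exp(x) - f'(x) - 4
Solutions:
 f(x) = C1 + k*x^4/4 - x^3/3 - 4*x + 3*exp(x)


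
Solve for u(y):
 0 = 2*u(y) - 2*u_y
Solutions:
 u(y) = C1*exp(y)


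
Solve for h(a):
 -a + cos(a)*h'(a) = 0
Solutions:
 h(a) = C1 + Integral(a/cos(a), a)


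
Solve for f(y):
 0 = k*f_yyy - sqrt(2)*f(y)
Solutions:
 f(y) = C1*exp(2^(1/6)*y*(1/k)^(1/3)) + C2*exp(2^(1/6)*y*(-1 + sqrt(3)*I)*(1/k)^(1/3)/2) + C3*exp(-2^(1/6)*y*(1 + sqrt(3)*I)*(1/k)^(1/3)/2)


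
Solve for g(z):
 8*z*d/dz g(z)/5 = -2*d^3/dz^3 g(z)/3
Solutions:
 g(z) = C1 + Integral(C2*airyai(-12^(1/3)*5^(2/3)*z/5) + C3*airybi(-12^(1/3)*5^(2/3)*z/5), z)


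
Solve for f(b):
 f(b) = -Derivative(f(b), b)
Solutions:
 f(b) = C1*exp(-b)


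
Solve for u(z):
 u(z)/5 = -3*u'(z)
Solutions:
 u(z) = C1*exp(-z/15)


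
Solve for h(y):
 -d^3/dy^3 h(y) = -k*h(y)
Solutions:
 h(y) = C1*exp(k^(1/3)*y) + C2*exp(k^(1/3)*y*(-1 + sqrt(3)*I)/2) + C3*exp(-k^(1/3)*y*(1 + sqrt(3)*I)/2)


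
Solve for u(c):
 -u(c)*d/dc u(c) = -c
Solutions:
 u(c) = -sqrt(C1 + c^2)
 u(c) = sqrt(C1 + c^2)


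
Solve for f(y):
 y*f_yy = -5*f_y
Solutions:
 f(y) = C1 + C2/y^4


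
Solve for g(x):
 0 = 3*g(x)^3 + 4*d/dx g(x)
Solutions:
 g(x) = -sqrt(2)*sqrt(-1/(C1 - 3*x))
 g(x) = sqrt(2)*sqrt(-1/(C1 - 3*x))


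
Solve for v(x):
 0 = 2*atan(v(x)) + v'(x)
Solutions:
 Integral(1/atan(_y), (_y, v(x))) = C1 - 2*x


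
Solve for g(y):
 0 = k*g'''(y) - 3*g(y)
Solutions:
 g(y) = C1*exp(3^(1/3)*y*(1/k)^(1/3)) + C2*exp(y*(-3^(1/3) + 3^(5/6)*I)*(1/k)^(1/3)/2) + C3*exp(-y*(3^(1/3) + 3^(5/6)*I)*(1/k)^(1/3)/2)


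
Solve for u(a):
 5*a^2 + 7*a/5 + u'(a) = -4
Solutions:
 u(a) = C1 - 5*a^3/3 - 7*a^2/10 - 4*a


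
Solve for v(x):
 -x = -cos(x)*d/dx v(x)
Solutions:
 v(x) = C1 + Integral(x/cos(x), x)


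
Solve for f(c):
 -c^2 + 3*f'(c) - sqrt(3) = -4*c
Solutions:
 f(c) = C1 + c^3/9 - 2*c^2/3 + sqrt(3)*c/3


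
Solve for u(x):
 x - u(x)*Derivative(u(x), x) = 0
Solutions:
 u(x) = -sqrt(C1 + x^2)
 u(x) = sqrt(C1 + x^2)


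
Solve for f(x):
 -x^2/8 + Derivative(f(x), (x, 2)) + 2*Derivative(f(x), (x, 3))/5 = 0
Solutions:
 f(x) = C1 + C2*x + C3*exp(-5*x/2) + x^4/96 - x^3/60 + x^2/50


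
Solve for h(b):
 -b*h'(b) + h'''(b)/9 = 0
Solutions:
 h(b) = C1 + Integral(C2*airyai(3^(2/3)*b) + C3*airybi(3^(2/3)*b), b)


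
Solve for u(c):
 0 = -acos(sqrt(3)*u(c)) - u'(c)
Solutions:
 Integral(1/acos(sqrt(3)*_y), (_y, u(c))) = C1 - c


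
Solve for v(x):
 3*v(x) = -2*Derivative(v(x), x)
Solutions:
 v(x) = C1*exp(-3*x/2)


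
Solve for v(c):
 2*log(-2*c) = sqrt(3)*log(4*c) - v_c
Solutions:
 v(c) = C1 + c*(-2 + sqrt(3))*log(c) + c*(-sqrt(3) - 2*log(2) + 2 + 2*sqrt(3)*log(2) - 2*I*pi)


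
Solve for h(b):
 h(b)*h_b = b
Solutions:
 h(b) = -sqrt(C1 + b^2)
 h(b) = sqrt(C1 + b^2)


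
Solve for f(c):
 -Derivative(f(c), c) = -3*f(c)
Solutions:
 f(c) = C1*exp(3*c)


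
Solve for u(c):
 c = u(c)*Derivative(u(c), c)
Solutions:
 u(c) = -sqrt(C1 + c^2)
 u(c) = sqrt(C1 + c^2)


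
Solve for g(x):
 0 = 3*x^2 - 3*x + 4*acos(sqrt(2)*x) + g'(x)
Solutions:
 g(x) = C1 - x^3 + 3*x^2/2 - 4*x*acos(sqrt(2)*x) + 2*sqrt(2)*sqrt(1 - 2*x^2)


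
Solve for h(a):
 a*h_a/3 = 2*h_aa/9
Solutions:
 h(a) = C1 + C2*erfi(sqrt(3)*a/2)


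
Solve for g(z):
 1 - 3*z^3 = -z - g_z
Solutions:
 g(z) = C1 + 3*z^4/4 - z^2/2 - z


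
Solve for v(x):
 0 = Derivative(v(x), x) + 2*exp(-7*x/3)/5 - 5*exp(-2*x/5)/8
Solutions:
 v(x) = C1 + 6*exp(-7*x/3)/35 - 25*exp(-2*x/5)/16


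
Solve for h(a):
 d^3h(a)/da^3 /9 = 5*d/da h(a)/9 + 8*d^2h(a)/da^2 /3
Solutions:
 h(a) = C1 + C2*exp(a*(12 - sqrt(149))) + C3*exp(a*(12 + sqrt(149)))


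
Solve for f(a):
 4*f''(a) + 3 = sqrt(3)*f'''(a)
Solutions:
 f(a) = C1 + C2*a + C3*exp(4*sqrt(3)*a/3) - 3*a^2/8


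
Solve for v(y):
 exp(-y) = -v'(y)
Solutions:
 v(y) = C1 + exp(-y)


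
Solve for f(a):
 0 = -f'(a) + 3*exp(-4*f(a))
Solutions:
 f(a) = log(-I*(C1 + 12*a)^(1/4))
 f(a) = log(I*(C1 + 12*a)^(1/4))
 f(a) = log(-(C1 + 12*a)^(1/4))
 f(a) = log(C1 + 12*a)/4


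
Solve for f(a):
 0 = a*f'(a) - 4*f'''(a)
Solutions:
 f(a) = C1 + Integral(C2*airyai(2^(1/3)*a/2) + C3*airybi(2^(1/3)*a/2), a)


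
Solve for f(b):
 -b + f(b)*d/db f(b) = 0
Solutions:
 f(b) = -sqrt(C1 + b^2)
 f(b) = sqrt(C1 + b^2)


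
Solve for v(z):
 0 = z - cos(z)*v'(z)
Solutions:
 v(z) = C1 + Integral(z/cos(z), z)


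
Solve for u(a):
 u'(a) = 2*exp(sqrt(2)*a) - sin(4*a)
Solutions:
 u(a) = C1 + sqrt(2)*exp(sqrt(2)*a) + cos(4*a)/4


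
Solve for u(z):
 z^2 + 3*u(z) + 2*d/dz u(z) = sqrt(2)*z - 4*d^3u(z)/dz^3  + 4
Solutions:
 u(z) = C1*exp(-3^(1/3)*z*(-(27 + sqrt(753))^(1/3) + 2*3^(1/3)/(27 + sqrt(753))^(1/3))/12)*sin(3^(1/6)*z*(6/(27 + sqrt(753))^(1/3) + 3^(2/3)*(27 + sqrt(753))^(1/3))/12) + C2*exp(-3^(1/3)*z*(-(27 + sqrt(753))^(1/3) + 2*3^(1/3)/(27 + sqrt(753))^(1/3))/12)*cos(3^(1/6)*z*(6/(27 + sqrt(753))^(1/3) + 3^(2/3)*(27 + sqrt(753))^(1/3))/12) + C3*exp(3^(1/3)*z*(-(27 + sqrt(753))^(1/3) + 2*3^(1/3)/(27 + sqrt(753))^(1/3))/6) - z^2/3 + 4*z/9 + sqrt(2)*z/3 - 2*sqrt(2)/9 + 28/27


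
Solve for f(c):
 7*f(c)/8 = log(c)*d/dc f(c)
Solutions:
 f(c) = C1*exp(7*li(c)/8)


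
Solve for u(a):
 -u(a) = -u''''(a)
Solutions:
 u(a) = C1*exp(-a) + C2*exp(a) + C3*sin(a) + C4*cos(a)


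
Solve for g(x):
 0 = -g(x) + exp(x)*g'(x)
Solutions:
 g(x) = C1*exp(-exp(-x))


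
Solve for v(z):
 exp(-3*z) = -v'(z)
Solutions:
 v(z) = C1 + exp(-3*z)/3


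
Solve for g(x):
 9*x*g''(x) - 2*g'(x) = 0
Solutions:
 g(x) = C1 + C2*x^(11/9)


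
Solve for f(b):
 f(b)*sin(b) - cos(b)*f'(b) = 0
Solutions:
 f(b) = C1/cos(b)


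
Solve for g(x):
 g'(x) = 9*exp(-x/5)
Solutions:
 g(x) = C1 - 45*exp(-x/5)


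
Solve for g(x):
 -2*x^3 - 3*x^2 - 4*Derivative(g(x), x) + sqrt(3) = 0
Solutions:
 g(x) = C1 - x^4/8 - x^3/4 + sqrt(3)*x/4


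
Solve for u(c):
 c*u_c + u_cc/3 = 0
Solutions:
 u(c) = C1 + C2*erf(sqrt(6)*c/2)


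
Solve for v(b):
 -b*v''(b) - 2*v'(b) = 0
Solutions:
 v(b) = C1 + C2/b


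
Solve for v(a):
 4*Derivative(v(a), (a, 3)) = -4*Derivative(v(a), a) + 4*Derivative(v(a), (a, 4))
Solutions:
 v(a) = C1 + C2*exp(a*(-2^(2/3)*(3*sqrt(93) + 29)^(1/3) - 2*2^(1/3)/(3*sqrt(93) + 29)^(1/3) + 4)/12)*sin(2^(1/3)*sqrt(3)*a*(-2^(1/3)*(3*sqrt(93) + 29)^(1/3) + 2/(3*sqrt(93) + 29)^(1/3))/12) + C3*exp(a*(-2^(2/3)*(3*sqrt(93) + 29)^(1/3) - 2*2^(1/3)/(3*sqrt(93) + 29)^(1/3) + 4)/12)*cos(2^(1/3)*sqrt(3)*a*(-2^(1/3)*(3*sqrt(93) + 29)^(1/3) + 2/(3*sqrt(93) + 29)^(1/3))/12) + C4*exp(a*(2*2^(1/3)/(3*sqrt(93) + 29)^(1/3) + 2 + 2^(2/3)*(3*sqrt(93) + 29)^(1/3))/6)


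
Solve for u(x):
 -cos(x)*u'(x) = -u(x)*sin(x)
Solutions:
 u(x) = C1/cos(x)


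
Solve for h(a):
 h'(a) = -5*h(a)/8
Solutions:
 h(a) = C1*exp(-5*a/8)


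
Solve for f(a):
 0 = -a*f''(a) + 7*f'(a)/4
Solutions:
 f(a) = C1 + C2*a^(11/4)


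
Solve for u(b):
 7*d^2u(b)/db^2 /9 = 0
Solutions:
 u(b) = C1 + C2*b


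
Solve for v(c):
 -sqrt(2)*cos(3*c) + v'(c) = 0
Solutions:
 v(c) = C1 + sqrt(2)*sin(3*c)/3


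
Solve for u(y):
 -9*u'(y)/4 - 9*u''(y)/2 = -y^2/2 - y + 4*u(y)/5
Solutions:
 u(y) = 5*y^2/8 - 145*y/64 + (C1*sin(sqrt(415)*y/60) + C2*cos(sqrt(415)*y/60))*exp(-y/4) - 675/1024


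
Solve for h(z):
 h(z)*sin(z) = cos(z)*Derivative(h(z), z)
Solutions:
 h(z) = C1/cos(z)


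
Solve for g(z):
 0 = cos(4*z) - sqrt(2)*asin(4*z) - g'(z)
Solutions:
 g(z) = C1 - sqrt(2)*(z*asin(4*z) + sqrt(1 - 16*z^2)/4) + sin(4*z)/4


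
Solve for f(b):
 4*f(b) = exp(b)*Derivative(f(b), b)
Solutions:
 f(b) = C1*exp(-4*exp(-b))


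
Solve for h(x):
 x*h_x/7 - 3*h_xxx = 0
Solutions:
 h(x) = C1 + Integral(C2*airyai(21^(2/3)*x/21) + C3*airybi(21^(2/3)*x/21), x)


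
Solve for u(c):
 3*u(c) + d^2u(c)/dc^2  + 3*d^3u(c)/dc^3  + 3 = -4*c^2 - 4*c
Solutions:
 u(c) = C1*exp(c*(-4 + 2*2^(1/3)/(27*sqrt(733) + 731)^(1/3) + 2^(2/3)*(27*sqrt(733) + 731)^(1/3))/36)*sin(2^(1/3)*sqrt(3)*c*(-2^(1/3)*(27*sqrt(733) + 731)^(1/3) + 2/(27*sqrt(733) + 731)^(1/3))/36) + C2*exp(c*(-4 + 2*2^(1/3)/(27*sqrt(733) + 731)^(1/3) + 2^(2/3)*(27*sqrt(733) + 731)^(1/3))/36)*cos(2^(1/3)*sqrt(3)*c*(-2^(1/3)*(27*sqrt(733) + 731)^(1/3) + 2/(27*sqrt(733) + 731)^(1/3))/36) + C3*exp(-c*(2*2^(1/3)/(27*sqrt(733) + 731)^(1/3) + 2 + 2^(2/3)*(27*sqrt(733) + 731)^(1/3))/18) - 4*c^2/3 - 4*c/3 - 1/9


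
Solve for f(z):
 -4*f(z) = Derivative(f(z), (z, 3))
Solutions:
 f(z) = C3*exp(-2^(2/3)*z) + (C1*sin(2^(2/3)*sqrt(3)*z/2) + C2*cos(2^(2/3)*sqrt(3)*z/2))*exp(2^(2/3)*z/2)


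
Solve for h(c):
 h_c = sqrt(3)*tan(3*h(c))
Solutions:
 h(c) = -asin(C1*exp(3*sqrt(3)*c))/3 + pi/3
 h(c) = asin(C1*exp(3*sqrt(3)*c))/3


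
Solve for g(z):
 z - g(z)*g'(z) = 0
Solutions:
 g(z) = -sqrt(C1 + z^2)
 g(z) = sqrt(C1 + z^2)


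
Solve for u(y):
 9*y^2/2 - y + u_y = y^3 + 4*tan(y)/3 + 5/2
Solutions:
 u(y) = C1 + y^4/4 - 3*y^3/2 + y^2/2 + 5*y/2 - 4*log(cos(y))/3


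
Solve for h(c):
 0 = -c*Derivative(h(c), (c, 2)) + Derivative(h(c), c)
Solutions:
 h(c) = C1 + C2*c^2


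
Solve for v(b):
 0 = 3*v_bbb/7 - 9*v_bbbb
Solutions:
 v(b) = C1 + C2*b + C3*b^2 + C4*exp(b/21)


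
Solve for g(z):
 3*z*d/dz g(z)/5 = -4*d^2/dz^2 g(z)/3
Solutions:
 g(z) = C1 + C2*erf(3*sqrt(10)*z/20)


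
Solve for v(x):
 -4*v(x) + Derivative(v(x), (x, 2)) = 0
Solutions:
 v(x) = C1*exp(-2*x) + C2*exp(2*x)


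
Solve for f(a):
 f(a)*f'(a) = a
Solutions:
 f(a) = -sqrt(C1 + a^2)
 f(a) = sqrt(C1 + a^2)


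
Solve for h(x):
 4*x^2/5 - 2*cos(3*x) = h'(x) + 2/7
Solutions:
 h(x) = C1 + 4*x^3/15 - 2*x/7 - 2*sin(3*x)/3


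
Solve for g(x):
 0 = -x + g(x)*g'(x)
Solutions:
 g(x) = -sqrt(C1 + x^2)
 g(x) = sqrt(C1 + x^2)


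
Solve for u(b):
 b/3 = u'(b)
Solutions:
 u(b) = C1 + b^2/6


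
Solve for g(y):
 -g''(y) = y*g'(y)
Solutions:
 g(y) = C1 + C2*erf(sqrt(2)*y/2)


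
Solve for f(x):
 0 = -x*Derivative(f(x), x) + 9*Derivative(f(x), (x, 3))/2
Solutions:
 f(x) = C1 + Integral(C2*airyai(6^(1/3)*x/3) + C3*airybi(6^(1/3)*x/3), x)


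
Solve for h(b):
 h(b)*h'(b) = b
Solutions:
 h(b) = -sqrt(C1 + b^2)
 h(b) = sqrt(C1 + b^2)


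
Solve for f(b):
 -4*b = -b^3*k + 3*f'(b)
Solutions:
 f(b) = C1 + b^4*k/12 - 2*b^2/3


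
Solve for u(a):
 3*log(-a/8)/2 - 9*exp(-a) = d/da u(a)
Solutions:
 u(a) = C1 + 3*a*log(-a)/2 + 3*a*(-3*log(2) - 1)/2 + 9*exp(-a)


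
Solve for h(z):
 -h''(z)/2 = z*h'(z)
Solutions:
 h(z) = C1 + C2*erf(z)


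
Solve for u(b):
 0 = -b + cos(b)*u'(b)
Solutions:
 u(b) = C1 + Integral(b/cos(b), b)


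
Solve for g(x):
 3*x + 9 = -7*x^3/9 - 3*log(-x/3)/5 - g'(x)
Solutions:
 g(x) = C1 - 7*x^4/36 - 3*x^2/2 - 3*x*log(-x)/5 + 3*x*(-14 + log(3))/5


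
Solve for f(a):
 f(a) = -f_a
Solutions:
 f(a) = C1*exp(-a)


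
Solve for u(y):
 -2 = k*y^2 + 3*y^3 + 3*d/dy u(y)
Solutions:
 u(y) = C1 - k*y^3/9 - y^4/4 - 2*y/3


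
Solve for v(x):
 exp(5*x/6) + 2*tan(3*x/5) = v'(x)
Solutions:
 v(x) = C1 + 6*exp(5*x/6)/5 - 10*log(cos(3*x/5))/3


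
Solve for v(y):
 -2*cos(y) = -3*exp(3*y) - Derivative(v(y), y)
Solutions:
 v(y) = C1 - exp(3*y) + 2*sin(y)


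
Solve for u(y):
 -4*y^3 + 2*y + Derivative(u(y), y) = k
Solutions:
 u(y) = C1 + k*y + y^4 - y^2


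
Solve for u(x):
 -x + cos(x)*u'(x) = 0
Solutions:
 u(x) = C1 + Integral(x/cos(x), x)


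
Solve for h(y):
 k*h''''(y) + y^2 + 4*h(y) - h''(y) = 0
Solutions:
 h(y) = C1*exp(-sqrt(2)*y*sqrt((1 - sqrt(1 - 16*k))/k)/2) + C2*exp(sqrt(2)*y*sqrt((1 - sqrt(1 - 16*k))/k)/2) + C3*exp(-sqrt(2)*y*sqrt((sqrt(1 - 16*k) + 1)/k)/2) + C4*exp(sqrt(2)*y*sqrt((sqrt(1 - 16*k) + 1)/k)/2) - y^2/4 - 1/8


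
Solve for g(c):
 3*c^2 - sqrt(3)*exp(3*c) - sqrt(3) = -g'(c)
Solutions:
 g(c) = C1 - c^3 + sqrt(3)*c + sqrt(3)*exp(3*c)/3


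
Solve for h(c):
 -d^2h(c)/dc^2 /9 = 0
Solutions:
 h(c) = C1 + C2*c


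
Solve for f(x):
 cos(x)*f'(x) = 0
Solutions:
 f(x) = C1


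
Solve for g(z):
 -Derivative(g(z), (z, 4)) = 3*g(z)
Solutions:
 g(z) = (C1*sin(sqrt(2)*3^(1/4)*z/2) + C2*cos(sqrt(2)*3^(1/4)*z/2))*exp(-sqrt(2)*3^(1/4)*z/2) + (C3*sin(sqrt(2)*3^(1/4)*z/2) + C4*cos(sqrt(2)*3^(1/4)*z/2))*exp(sqrt(2)*3^(1/4)*z/2)


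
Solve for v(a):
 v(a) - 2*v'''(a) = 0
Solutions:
 v(a) = C3*exp(2^(2/3)*a/2) + (C1*sin(2^(2/3)*sqrt(3)*a/4) + C2*cos(2^(2/3)*sqrt(3)*a/4))*exp(-2^(2/3)*a/4)


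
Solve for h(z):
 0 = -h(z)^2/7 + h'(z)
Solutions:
 h(z) = -7/(C1 + z)


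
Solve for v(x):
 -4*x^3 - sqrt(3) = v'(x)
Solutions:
 v(x) = C1 - x^4 - sqrt(3)*x


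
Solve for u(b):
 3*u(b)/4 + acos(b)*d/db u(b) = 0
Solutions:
 u(b) = C1*exp(-3*Integral(1/acos(b), b)/4)


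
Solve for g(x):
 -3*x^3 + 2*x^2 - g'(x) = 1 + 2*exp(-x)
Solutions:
 g(x) = C1 - 3*x^4/4 + 2*x^3/3 - x + 2*exp(-x)


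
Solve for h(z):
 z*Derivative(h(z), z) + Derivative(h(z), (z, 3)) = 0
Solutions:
 h(z) = C1 + Integral(C2*airyai(-z) + C3*airybi(-z), z)


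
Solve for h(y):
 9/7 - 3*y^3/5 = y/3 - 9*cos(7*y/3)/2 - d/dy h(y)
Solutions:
 h(y) = C1 + 3*y^4/20 + y^2/6 - 9*y/7 - 27*sin(7*y/3)/14


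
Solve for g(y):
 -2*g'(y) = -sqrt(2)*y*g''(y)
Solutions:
 g(y) = C1 + C2*y^(1 + sqrt(2))


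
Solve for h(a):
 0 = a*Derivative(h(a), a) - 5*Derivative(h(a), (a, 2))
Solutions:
 h(a) = C1 + C2*erfi(sqrt(10)*a/10)


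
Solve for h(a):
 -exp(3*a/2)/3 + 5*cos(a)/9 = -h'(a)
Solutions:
 h(a) = C1 + 2*exp(3*a/2)/9 - 5*sin(a)/9


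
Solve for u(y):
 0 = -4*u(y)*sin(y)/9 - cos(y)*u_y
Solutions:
 u(y) = C1*cos(y)^(4/9)


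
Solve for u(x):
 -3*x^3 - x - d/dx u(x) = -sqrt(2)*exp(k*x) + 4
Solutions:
 u(x) = C1 - 3*x^4/4 - x^2/2 - 4*x + sqrt(2)*exp(k*x)/k


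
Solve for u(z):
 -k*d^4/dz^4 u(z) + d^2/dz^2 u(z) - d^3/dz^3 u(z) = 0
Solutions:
 u(z) = C1 + C2*z + C3*exp(z*(sqrt(4*k + 1) - 1)/(2*k)) + C4*exp(-z*(sqrt(4*k + 1) + 1)/(2*k))


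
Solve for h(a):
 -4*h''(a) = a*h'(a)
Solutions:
 h(a) = C1 + C2*erf(sqrt(2)*a/4)


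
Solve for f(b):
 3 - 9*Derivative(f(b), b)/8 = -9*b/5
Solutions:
 f(b) = C1 + 4*b^2/5 + 8*b/3


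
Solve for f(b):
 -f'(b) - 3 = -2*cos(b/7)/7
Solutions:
 f(b) = C1 - 3*b + 2*sin(b/7)


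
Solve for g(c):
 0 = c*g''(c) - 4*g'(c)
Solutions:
 g(c) = C1 + C2*c^5


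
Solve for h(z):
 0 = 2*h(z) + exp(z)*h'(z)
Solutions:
 h(z) = C1*exp(2*exp(-z))


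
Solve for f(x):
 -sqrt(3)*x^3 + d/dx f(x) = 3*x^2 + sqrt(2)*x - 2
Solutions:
 f(x) = C1 + sqrt(3)*x^4/4 + x^3 + sqrt(2)*x^2/2 - 2*x


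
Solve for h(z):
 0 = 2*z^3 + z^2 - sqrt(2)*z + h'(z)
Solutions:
 h(z) = C1 - z^4/2 - z^3/3 + sqrt(2)*z^2/2


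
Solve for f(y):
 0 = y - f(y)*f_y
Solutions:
 f(y) = -sqrt(C1 + y^2)
 f(y) = sqrt(C1 + y^2)


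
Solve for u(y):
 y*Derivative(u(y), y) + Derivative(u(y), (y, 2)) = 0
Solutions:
 u(y) = C1 + C2*erf(sqrt(2)*y/2)


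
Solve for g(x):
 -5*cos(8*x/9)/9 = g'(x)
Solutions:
 g(x) = C1 - 5*sin(8*x/9)/8


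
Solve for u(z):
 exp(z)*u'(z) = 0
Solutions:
 u(z) = C1


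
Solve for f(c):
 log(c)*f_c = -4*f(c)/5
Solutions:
 f(c) = C1*exp(-4*li(c)/5)


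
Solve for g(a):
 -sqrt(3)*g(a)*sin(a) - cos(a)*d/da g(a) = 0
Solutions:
 g(a) = C1*cos(a)^(sqrt(3))


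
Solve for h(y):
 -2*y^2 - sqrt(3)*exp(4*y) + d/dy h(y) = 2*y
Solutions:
 h(y) = C1 + 2*y^3/3 + y^2 + sqrt(3)*exp(4*y)/4


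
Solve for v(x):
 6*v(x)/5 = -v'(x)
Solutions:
 v(x) = C1*exp(-6*x/5)


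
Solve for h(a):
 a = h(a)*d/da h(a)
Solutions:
 h(a) = -sqrt(C1 + a^2)
 h(a) = sqrt(C1 + a^2)


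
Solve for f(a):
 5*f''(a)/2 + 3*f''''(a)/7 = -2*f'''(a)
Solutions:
 f(a) = C1 + C2*a + (C3*sin(sqrt(14)*a/6) + C4*cos(sqrt(14)*a/6))*exp(-7*a/3)


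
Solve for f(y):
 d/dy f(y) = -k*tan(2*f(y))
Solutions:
 f(y) = -asin(C1*exp(-2*k*y))/2 + pi/2
 f(y) = asin(C1*exp(-2*k*y))/2


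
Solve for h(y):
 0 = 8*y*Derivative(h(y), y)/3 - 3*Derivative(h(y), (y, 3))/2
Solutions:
 h(y) = C1 + Integral(C2*airyai(2*6^(1/3)*y/3) + C3*airybi(2*6^(1/3)*y/3), y)


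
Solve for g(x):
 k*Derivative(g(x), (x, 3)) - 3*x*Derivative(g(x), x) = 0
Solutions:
 g(x) = C1 + Integral(C2*airyai(3^(1/3)*x*(1/k)^(1/3)) + C3*airybi(3^(1/3)*x*(1/k)^(1/3)), x)


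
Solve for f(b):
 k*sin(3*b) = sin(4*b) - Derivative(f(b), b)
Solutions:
 f(b) = C1 + k*cos(3*b)/3 - cos(4*b)/4


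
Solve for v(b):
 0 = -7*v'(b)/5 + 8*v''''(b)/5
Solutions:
 v(b) = C1 + C4*exp(7^(1/3)*b/2) + (C2*sin(sqrt(3)*7^(1/3)*b/4) + C3*cos(sqrt(3)*7^(1/3)*b/4))*exp(-7^(1/3)*b/4)


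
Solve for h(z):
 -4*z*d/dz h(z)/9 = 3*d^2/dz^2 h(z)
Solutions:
 h(z) = C1 + C2*erf(sqrt(6)*z/9)


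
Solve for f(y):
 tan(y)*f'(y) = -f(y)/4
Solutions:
 f(y) = C1/sin(y)^(1/4)


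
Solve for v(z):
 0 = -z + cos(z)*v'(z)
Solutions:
 v(z) = C1 + Integral(z/cos(z), z)


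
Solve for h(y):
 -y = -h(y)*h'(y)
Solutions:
 h(y) = -sqrt(C1 + y^2)
 h(y) = sqrt(C1 + y^2)


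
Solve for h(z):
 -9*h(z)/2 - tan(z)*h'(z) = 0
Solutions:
 h(z) = C1/sin(z)^(9/2)


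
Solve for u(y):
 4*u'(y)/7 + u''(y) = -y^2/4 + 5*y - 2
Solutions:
 u(y) = C1 + C2*exp(-4*y/7) - 7*y^3/48 + 329*y^2/64 - 2751*y/128


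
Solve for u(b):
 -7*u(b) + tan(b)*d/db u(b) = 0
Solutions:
 u(b) = C1*sin(b)^7


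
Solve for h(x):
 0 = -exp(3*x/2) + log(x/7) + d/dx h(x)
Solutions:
 h(x) = C1 - x*log(x) + x*(1 + log(7)) + 2*exp(3*x/2)/3


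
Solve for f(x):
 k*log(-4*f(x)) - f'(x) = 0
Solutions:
 Integral(1/(log(-_y) + 2*log(2)), (_y, f(x))) = C1 + k*x


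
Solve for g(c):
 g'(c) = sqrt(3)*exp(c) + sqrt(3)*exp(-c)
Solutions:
 g(c) = C1 + 2*sqrt(3)*sinh(c)


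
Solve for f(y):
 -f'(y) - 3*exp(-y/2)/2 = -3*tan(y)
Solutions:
 f(y) = C1 + 3*log(tan(y)^2 + 1)/2 + 3*exp(-y/2)


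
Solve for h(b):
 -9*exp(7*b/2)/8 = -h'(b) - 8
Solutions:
 h(b) = C1 - 8*b + 9*exp(7*b/2)/28


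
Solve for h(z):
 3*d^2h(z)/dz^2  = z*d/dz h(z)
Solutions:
 h(z) = C1 + C2*erfi(sqrt(6)*z/6)


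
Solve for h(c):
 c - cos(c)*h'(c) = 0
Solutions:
 h(c) = C1 + Integral(c/cos(c), c)


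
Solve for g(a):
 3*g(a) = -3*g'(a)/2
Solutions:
 g(a) = C1*exp(-2*a)


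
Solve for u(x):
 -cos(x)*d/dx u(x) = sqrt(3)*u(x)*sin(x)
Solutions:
 u(x) = C1*cos(x)^(sqrt(3))


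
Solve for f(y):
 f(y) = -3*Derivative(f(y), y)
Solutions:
 f(y) = C1*exp(-y/3)


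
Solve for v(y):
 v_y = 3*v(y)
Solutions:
 v(y) = C1*exp(3*y)


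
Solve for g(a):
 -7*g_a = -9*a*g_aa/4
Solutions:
 g(a) = C1 + C2*a^(37/9)


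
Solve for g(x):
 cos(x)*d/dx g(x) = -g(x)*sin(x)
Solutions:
 g(x) = C1*cos(x)


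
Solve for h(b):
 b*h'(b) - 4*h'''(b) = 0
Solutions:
 h(b) = C1 + Integral(C2*airyai(2^(1/3)*b/2) + C3*airybi(2^(1/3)*b/2), b)


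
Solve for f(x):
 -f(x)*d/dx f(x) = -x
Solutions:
 f(x) = -sqrt(C1 + x^2)
 f(x) = sqrt(C1 + x^2)


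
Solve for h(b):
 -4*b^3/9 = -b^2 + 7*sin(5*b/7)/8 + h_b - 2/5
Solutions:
 h(b) = C1 - b^4/9 + b^3/3 + 2*b/5 + 49*cos(5*b/7)/40


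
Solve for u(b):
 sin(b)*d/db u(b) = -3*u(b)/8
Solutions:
 u(b) = C1*(cos(b) + 1)^(3/16)/(cos(b) - 1)^(3/16)


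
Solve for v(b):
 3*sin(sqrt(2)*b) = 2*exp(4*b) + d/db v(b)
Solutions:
 v(b) = C1 - exp(4*b)/2 - 3*sqrt(2)*cos(sqrt(2)*b)/2


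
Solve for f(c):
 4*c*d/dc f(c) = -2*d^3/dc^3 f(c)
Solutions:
 f(c) = C1 + Integral(C2*airyai(-2^(1/3)*c) + C3*airybi(-2^(1/3)*c), c)


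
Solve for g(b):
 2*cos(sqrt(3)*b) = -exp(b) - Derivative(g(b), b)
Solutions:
 g(b) = C1 - exp(b) - 2*sqrt(3)*sin(sqrt(3)*b)/3


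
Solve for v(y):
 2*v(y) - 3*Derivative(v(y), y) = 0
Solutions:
 v(y) = C1*exp(2*y/3)


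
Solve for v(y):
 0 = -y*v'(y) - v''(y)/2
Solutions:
 v(y) = C1 + C2*erf(y)


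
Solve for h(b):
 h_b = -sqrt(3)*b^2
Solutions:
 h(b) = C1 - sqrt(3)*b^3/3


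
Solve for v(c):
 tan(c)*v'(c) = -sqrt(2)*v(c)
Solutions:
 v(c) = C1/sin(c)^(sqrt(2))


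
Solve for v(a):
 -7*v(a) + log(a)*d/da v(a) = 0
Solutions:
 v(a) = C1*exp(7*li(a))


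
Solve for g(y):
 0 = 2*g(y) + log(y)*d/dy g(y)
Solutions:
 g(y) = C1*exp(-2*li(y))


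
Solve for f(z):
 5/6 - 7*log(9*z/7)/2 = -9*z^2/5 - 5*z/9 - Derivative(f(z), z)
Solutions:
 f(z) = C1 - 3*z^3/5 - 5*z^2/18 + 7*z*log(z)/2 - 7*z*log(7)/2 - 13*z/3 + 7*z*log(3)


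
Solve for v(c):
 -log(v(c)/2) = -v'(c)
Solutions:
 Integral(1/(-log(_y) + log(2)), (_y, v(c))) = C1 - c


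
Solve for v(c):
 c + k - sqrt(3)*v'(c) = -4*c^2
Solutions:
 v(c) = C1 + 4*sqrt(3)*c^3/9 + sqrt(3)*c^2/6 + sqrt(3)*c*k/3


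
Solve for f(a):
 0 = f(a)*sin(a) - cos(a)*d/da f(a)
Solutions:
 f(a) = C1/cos(a)


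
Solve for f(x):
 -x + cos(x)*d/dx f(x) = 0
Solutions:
 f(x) = C1 + Integral(x/cos(x), x)


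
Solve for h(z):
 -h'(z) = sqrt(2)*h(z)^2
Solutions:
 h(z) = 1/(C1 + sqrt(2)*z)


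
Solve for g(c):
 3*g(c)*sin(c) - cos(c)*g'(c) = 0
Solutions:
 g(c) = C1/cos(c)^3


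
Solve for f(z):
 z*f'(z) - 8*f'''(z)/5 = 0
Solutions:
 f(z) = C1 + Integral(C2*airyai(5^(1/3)*z/2) + C3*airybi(5^(1/3)*z/2), z)


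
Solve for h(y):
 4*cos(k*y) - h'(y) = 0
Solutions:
 h(y) = C1 + 4*sin(k*y)/k


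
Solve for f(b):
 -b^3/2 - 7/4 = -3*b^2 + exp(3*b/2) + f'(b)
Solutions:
 f(b) = C1 - b^4/8 + b^3 - 7*b/4 - 2*exp(3*b/2)/3


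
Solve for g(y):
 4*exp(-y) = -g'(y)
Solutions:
 g(y) = C1 + 4*exp(-y)


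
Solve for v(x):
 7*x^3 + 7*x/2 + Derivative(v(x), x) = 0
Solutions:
 v(x) = C1 - 7*x^4/4 - 7*x^2/4


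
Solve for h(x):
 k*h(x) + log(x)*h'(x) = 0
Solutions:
 h(x) = C1*exp(-k*li(x))


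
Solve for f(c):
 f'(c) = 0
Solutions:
 f(c) = C1


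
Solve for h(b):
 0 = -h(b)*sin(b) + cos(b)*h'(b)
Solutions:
 h(b) = C1/cos(b)


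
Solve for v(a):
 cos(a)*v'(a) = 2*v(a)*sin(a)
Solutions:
 v(a) = C1/cos(a)^2


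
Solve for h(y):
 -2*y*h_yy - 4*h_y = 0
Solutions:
 h(y) = C1 + C2/y


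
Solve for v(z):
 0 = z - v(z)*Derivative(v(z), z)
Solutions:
 v(z) = -sqrt(C1 + z^2)
 v(z) = sqrt(C1 + z^2)


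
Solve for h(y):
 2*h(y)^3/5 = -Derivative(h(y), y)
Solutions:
 h(y) = -sqrt(10)*sqrt(-1/(C1 - 2*y))/2
 h(y) = sqrt(10)*sqrt(-1/(C1 - 2*y))/2


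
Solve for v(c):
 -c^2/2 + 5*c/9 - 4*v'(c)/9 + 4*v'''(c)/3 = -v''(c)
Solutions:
 v(c) = C1 + C2*exp(c*(-9 + sqrt(273))/24) + C3*exp(-c*(9 + sqrt(273))/24) - 3*c^3/8 - 61*c^2/32 - 981*c/64


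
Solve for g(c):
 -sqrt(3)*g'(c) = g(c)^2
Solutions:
 g(c) = 3/(C1 + sqrt(3)*c)


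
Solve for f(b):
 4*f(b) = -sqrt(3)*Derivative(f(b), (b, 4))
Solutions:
 f(b) = (C1*sin(3^(7/8)*b/3) + C2*cos(3^(7/8)*b/3))*exp(-3^(7/8)*b/3) + (C3*sin(3^(7/8)*b/3) + C4*cos(3^(7/8)*b/3))*exp(3^(7/8)*b/3)


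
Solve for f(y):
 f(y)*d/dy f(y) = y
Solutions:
 f(y) = -sqrt(C1 + y^2)
 f(y) = sqrt(C1 + y^2)


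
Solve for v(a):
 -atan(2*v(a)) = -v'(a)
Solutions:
 Integral(1/atan(2*_y), (_y, v(a))) = C1 + a


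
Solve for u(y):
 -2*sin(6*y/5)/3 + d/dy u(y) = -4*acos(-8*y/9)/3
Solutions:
 u(y) = C1 - 4*y*acos(-8*y/9)/3 - sqrt(81 - 64*y^2)/6 - 5*cos(6*y/5)/9


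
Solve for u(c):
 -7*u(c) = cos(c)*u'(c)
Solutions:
 u(c) = C1*sqrt(sin(c) - 1)*(sin(c)^3 - 3*sin(c)^2 + 3*sin(c) - 1)/(sqrt(sin(c) + 1)*(sin(c)^3 + 3*sin(c)^2 + 3*sin(c) + 1))


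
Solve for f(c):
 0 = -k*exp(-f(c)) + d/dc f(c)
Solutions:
 f(c) = log(C1 + c*k)


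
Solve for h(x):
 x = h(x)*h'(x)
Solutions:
 h(x) = -sqrt(C1 + x^2)
 h(x) = sqrt(C1 + x^2)


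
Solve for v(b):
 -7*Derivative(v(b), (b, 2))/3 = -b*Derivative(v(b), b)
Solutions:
 v(b) = C1 + C2*erfi(sqrt(42)*b/14)


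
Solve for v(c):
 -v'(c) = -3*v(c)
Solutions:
 v(c) = C1*exp(3*c)


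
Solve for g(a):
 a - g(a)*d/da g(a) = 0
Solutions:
 g(a) = -sqrt(C1 + a^2)
 g(a) = sqrt(C1 + a^2)


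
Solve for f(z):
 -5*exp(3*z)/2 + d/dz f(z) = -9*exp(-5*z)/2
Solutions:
 f(z) = C1 + 5*exp(3*z)/6 + 9*exp(-5*z)/10


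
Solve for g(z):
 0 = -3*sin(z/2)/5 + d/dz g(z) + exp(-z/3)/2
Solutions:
 g(z) = C1 - 6*cos(z/2)/5 + 3*exp(-z/3)/2


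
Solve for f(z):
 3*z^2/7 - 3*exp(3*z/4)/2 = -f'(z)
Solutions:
 f(z) = C1 - z^3/7 + 2*exp(3*z/4)


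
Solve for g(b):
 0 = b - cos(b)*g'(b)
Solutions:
 g(b) = C1 + Integral(b/cos(b), b)


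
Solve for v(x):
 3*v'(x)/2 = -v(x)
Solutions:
 v(x) = C1*exp(-2*x/3)


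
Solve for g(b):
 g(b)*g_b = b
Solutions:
 g(b) = -sqrt(C1 + b^2)
 g(b) = sqrt(C1 + b^2)


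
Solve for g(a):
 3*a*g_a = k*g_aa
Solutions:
 g(a) = C1 + C2*erf(sqrt(6)*a*sqrt(-1/k)/2)/sqrt(-1/k)


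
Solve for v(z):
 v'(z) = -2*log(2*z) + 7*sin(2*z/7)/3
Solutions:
 v(z) = C1 - 2*z*log(z) - 2*z*log(2) + 2*z - 49*cos(2*z/7)/6


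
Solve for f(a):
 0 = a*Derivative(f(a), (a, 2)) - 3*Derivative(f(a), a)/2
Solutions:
 f(a) = C1 + C2*a^(5/2)


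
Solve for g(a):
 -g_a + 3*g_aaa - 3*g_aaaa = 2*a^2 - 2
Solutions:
 g(a) = C1 + C2*exp(a*(2*2^(1/3)/(3*sqrt(5) + 7)^(1/3) + 2^(2/3)*(3*sqrt(5) + 7)^(1/3) + 4)/12)*sin(2^(1/3)*sqrt(3)*a*(-2^(1/3)*(3*sqrt(5) + 7)^(1/3) + 2/(3*sqrt(5) + 7)^(1/3))/12) + C3*exp(a*(2*2^(1/3)/(3*sqrt(5) + 7)^(1/3) + 2^(2/3)*(3*sqrt(5) + 7)^(1/3) + 4)/12)*cos(2^(1/3)*sqrt(3)*a*(-2^(1/3)*(3*sqrt(5) + 7)^(1/3) + 2/(3*sqrt(5) + 7)^(1/3))/12) + C4*exp(a*(-2^(2/3)*(3*sqrt(5) + 7)^(1/3) - 2*2^(1/3)/(3*sqrt(5) + 7)^(1/3) + 2)/6) - 2*a^3/3 - 10*a


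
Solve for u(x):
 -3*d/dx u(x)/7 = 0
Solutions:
 u(x) = C1


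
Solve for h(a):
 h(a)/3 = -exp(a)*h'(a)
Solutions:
 h(a) = C1*exp(exp(-a)/3)


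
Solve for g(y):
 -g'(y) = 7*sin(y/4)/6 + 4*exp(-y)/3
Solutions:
 g(y) = C1 + 14*cos(y/4)/3 + 4*exp(-y)/3


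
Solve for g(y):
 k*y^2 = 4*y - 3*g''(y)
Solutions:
 g(y) = C1 + C2*y - k*y^4/36 + 2*y^3/9


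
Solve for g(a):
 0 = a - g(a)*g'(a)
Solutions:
 g(a) = -sqrt(C1 + a^2)
 g(a) = sqrt(C1 + a^2)


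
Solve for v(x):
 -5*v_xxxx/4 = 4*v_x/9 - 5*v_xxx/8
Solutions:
 v(x) = C1 + C2*exp(x*(5*5^(1/3)/(8*sqrt(546) + 187)^(1/3) + 10 + 5^(2/3)*(8*sqrt(546) + 187)^(1/3))/60)*sin(sqrt(3)*5^(1/3)*x*(-5^(1/3)*(8*sqrt(546) + 187)^(1/3) + 5/(8*sqrt(546) + 187)^(1/3))/60) + C3*exp(x*(5*5^(1/3)/(8*sqrt(546) + 187)^(1/3) + 10 + 5^(2/3)*(8*sqrt(546) + 187)^(1/3))/60)*cos(sqrt(3)*5^(1/3)*x*(-5^(1/3)*(8*sqrt(546) + 187)^(1/3) + 5/(8*sqrt(546) + 187)^(1/3))/60) + C4*exp(x*(-5^(2/3)*(8*sqrt(546) + 187)^(1/3) - 5*5^(1/3)/(8*sqrt(546) + 187)^(1/3) + 5)/30)


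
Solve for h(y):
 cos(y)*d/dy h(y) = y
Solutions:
 h(y) = C1 + Integral(y/cos(y), y)


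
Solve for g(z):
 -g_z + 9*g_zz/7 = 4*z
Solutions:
 g(z) = C1 + C2*exp(7*z/9) - 2*z^2 - 36*z/7


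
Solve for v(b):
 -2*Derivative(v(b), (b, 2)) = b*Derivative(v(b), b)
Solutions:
 v(b) = C1 + C2*erf(b/2)


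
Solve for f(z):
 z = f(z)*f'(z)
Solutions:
 f(z) = -sqrt(C1 + z^2)
 f(z) = sqrt(C1 + z^2)


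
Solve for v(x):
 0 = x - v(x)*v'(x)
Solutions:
 v(x) = -sqrt(C1 + x^2)
 v(x) = sqrt(C1 + x^2)


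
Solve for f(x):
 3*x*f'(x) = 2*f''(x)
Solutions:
 f(x) = C1 + C2*erfi(sqrt(3)*x/2)


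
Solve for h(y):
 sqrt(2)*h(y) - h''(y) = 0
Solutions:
 h(y) = C1*exp(-2^(1/4)*y) + C2*exp(2^(1/4)*y)


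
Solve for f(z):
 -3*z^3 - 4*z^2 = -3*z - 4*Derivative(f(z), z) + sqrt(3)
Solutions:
 f(z) = C1 + 3*z^4/16 + z^3/3 - 3*z^2/8 + sqrt(3)*z/4


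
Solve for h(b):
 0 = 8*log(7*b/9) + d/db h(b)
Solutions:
 h(b) = C1 - 8*b*log(b) + b*log(43046721/5764801) + 8*b


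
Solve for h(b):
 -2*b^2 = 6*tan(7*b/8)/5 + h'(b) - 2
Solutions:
 h(b) = C1 - 2*b^3/3 + 2*b + 48*log(cos(7*b/8))/35


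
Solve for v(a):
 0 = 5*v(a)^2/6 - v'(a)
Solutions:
 v(a) = -6/(C1 + 5*a)


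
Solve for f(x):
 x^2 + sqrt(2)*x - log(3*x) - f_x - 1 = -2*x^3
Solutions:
 f(x) = C1 + x^4/2 + x^3/3 + sqrt(2)*x^2/2 - x*log(x) - x*log(3)


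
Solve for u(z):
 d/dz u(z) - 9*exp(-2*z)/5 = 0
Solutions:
 u(z) = C1 - 9*exp(-2*z)/10


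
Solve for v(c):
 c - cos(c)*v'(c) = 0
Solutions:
 v(c) = C1 + Integral(c/cos(c), c)


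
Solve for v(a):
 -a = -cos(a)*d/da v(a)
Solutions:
 v(a) = C1 + Integral(a/cos(a), a)


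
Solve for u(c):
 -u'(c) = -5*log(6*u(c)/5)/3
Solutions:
 3*Integral(1/(-log(_y) - log(6) + log(5)), (_y, u(c)))/5 = C1 - c


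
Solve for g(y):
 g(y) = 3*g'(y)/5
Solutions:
 g(y) = C1*exp(5*y/3)


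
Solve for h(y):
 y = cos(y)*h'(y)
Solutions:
 h(y) = C1 + Integral(y/cos(y), y)


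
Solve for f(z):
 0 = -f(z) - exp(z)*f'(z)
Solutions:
 f(z) = C1*exp(exp(-z))


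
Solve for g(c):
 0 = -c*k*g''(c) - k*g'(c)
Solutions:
 g(c) = C1 + C2*log(c)


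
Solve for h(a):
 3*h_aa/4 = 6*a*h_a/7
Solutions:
 h(a) = C1 + C2*erfi(2*sqrt(7)*a/7)


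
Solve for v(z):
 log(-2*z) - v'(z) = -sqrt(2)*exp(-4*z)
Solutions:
 v(z) = C1 + z*log(-z) + z*(-1 + log(2)) - sqrt(2)*exp(-4*z)/4


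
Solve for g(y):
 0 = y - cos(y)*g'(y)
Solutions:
 g(y) = C1 + Integral(y/cos(y), y)


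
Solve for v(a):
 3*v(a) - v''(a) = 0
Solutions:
 v(a) = C1*exp(-sqrt(3)*a) + C2*exp(sqrt(3)*a)


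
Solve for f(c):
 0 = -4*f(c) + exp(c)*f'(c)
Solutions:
 f(c) = C1*exp(-4*exp(-c))


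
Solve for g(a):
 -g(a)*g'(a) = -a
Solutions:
 g(a) = -sqrt(C1 + a^2)
 g(a) = sqrt(C1 + a^2)


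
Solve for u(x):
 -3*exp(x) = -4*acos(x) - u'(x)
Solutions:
 u(x) = C1 - 4*x*acos(x) + 4*sqrt(1 - x^2) + 3*exp(x)


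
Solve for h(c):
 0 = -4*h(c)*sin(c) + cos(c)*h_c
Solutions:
 h(c) = C1/cos(c)^4


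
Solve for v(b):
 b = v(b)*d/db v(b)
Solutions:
 v(b) = -sqrt(C1 + b^2)
 v(b) = sqrt(C1 + b^2)


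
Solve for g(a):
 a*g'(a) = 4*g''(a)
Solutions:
 g(a) = C1 + C2*erfi(sqrt(2)*a/4)


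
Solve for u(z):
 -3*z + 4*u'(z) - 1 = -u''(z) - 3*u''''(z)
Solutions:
 u(z) = C1 + C4*exp(-z) + 3*z^2/8 + z/16 + (C2*sin(sqrt(39)*z/6) + C3*cos(sqrt(39)*z/6))*exp(z/2)


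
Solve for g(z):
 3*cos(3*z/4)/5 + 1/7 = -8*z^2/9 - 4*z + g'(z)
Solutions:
 g(z) = C1 + 8*z^3/27 + 2*z^2 + z/7 + 4*sin(3*z/4)/5


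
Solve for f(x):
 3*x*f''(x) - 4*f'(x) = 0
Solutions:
 f(x) = C1 + C2*x^(7/3)


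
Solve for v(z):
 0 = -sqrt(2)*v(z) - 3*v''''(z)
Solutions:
 v(z) = (C1*sin(2^(5/8)*3^(3/4)*z/6) + C2*cos(2^(5/8)*3^(3/4)*z/6))*exp(-2^(5/8)*3^(3/4)*z/6) + (C3*sin(2^(5/8)*3^(3/4)*z/6) + C4*cos(2^(5/8)*3^(3/4)*z/6))*exp(2^(5/8)*3^(3/4)*z/6)


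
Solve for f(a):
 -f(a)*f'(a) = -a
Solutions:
 f(a) = -sqrt(C1 + a^2)
 f(a) = sqrt(C1 + a^2)


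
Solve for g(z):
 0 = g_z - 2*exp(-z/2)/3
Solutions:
 g(z) = C1 - 4*exp(-z/2)/3


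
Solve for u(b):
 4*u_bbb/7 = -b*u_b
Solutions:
 u(b) = C1 + Integral(C2*airyai(-14^(1/3)*b/2) + C3*airybi(-14^(1/3)*b/2), b)


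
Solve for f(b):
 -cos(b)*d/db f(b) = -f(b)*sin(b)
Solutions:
 f(b) = C1/cos(b)


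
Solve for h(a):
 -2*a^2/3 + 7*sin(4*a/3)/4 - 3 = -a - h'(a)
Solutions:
 h(a) = C1 + 2*a^3/9 - a^2/2 + 3*a + 21*cos(4*a/3)/16


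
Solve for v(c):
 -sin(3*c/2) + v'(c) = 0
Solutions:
 v(c) = C1 - 2*cos(3*c/2)/3


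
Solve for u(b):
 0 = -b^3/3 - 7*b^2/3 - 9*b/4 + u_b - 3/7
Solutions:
 u(b) = C1 + b^4/12 + 7*b^3/9 + 9*b^2/8 + 3*b/7


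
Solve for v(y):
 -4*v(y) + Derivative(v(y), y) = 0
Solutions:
 v(y) = C1*exp(4*y)
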